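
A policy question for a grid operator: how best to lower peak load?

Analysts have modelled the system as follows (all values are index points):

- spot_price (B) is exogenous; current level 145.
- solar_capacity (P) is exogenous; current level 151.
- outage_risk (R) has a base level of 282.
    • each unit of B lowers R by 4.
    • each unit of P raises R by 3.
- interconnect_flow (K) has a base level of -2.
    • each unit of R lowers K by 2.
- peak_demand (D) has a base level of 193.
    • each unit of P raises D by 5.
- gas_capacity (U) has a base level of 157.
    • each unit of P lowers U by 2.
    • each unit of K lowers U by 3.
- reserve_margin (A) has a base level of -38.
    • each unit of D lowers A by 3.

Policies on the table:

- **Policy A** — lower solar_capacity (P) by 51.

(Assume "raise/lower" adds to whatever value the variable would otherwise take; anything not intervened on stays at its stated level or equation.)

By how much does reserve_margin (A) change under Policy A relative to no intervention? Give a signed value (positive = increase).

Baseline:
  P = 151
  D = 193 + 5·151 = 948
  A = -38 − 3·948 = -2882
Policy A (P − 51):
  P = 151 − 51 = 100
  D = 193 + 5·100 = 693
  A = -38 − 3·693 = -2117
Change in A: -2117 − (-2882) = 765

765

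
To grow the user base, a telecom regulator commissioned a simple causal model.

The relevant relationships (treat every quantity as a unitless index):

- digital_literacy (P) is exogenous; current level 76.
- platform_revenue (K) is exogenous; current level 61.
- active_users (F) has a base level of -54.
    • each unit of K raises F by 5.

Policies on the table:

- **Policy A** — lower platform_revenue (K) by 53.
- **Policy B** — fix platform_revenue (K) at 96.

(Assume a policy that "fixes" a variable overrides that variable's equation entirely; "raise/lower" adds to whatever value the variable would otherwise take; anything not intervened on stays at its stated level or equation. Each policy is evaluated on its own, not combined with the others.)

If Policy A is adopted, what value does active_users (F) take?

-14

Policy A (K − 53):
  K = 61 − 53 = 8
  F = -54 + 5·8 = -14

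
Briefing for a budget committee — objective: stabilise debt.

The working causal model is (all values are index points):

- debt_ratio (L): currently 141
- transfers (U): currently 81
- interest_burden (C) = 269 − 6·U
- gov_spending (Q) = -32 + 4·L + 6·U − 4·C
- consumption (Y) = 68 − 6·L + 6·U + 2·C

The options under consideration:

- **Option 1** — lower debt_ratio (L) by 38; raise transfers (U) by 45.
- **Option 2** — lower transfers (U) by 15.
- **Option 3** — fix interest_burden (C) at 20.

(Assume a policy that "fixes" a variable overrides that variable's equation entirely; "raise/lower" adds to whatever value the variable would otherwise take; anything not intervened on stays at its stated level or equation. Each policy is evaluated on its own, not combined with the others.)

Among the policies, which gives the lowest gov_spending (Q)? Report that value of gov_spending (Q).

Option 1 (L − 38, U + 45):
  L = 141 − 38 = 103
  U = 81 + 45 = 126
  C = 269 − 6·126 = -487
  Q = -32 + 4·103 + 6·126 − 4·(-487) = 3084
Option 2 (U − 15):
  L = 141
  U = 81 − 15 = 66
  C = 269 − 6·66 = -127
  Q = -32 + 4·141 + 6·66 − 4·(-127) = 1436
Option 3 (C := 20):
  L = 141
  U = 81
  C = 20
  Q = -32 + 4·141 + 6·81 − 4·20 = 938
Comparing — Option 1: Q=3084, Option 2: Q=1436, Option 3: Q=938. Lowest is 938 (Option 3).

938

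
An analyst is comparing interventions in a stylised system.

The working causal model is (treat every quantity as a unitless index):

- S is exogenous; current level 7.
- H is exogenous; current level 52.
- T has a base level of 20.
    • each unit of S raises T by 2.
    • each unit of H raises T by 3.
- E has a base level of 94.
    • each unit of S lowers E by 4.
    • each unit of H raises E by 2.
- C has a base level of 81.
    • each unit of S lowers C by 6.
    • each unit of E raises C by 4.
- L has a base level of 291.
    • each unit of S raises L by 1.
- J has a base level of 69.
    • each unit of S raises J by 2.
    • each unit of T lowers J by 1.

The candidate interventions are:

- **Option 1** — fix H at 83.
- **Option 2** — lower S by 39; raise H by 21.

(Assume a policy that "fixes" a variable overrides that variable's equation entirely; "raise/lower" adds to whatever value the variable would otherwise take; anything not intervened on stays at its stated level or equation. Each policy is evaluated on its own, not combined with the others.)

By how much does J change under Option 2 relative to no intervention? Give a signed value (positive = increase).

-63

Baseline:
  S = 7
  H = 52
  T = 20 + 2·7 + 3·52 = 190
  J = 69 + 2·7 − 190 = -107
Option 2 (S − 39, H + 21):
  S = 7 − 39 = -32
  H = 52 + 21 = 73
  T = 20 + 2·(-32) + 3·73 = 175
  J = 69 + 2·(-32) − 175 = -170
Change in J: -170 − (-107) = -63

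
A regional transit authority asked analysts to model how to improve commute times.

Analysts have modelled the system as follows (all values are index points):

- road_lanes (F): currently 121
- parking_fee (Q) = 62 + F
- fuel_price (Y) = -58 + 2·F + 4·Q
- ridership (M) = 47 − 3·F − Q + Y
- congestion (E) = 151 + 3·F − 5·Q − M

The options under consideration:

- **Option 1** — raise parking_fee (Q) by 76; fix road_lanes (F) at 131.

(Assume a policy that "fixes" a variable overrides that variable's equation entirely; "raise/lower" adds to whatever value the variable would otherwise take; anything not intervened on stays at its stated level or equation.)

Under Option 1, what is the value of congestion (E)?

-1466

Option 1 (Q + 76, F := 131):
  F = 131
  Q = 62 + 131 (+76 from intervention) = 269
  Y = -58 + 2·131 + 4·269 = 1280
  M = 47 − 3·131 − 269 + 1280 = 665
  E = 151 + 3·131 − 5·269 − 665 = -1466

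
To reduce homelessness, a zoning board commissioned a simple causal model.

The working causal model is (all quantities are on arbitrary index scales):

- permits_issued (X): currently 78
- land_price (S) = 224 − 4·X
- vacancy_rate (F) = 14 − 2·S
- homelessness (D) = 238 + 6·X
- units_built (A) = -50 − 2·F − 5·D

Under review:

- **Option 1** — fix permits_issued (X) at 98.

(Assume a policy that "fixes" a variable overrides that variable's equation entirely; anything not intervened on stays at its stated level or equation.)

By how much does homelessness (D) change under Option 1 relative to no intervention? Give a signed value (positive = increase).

120

Baseline:
  X = 78
  D = 238 + 6·78 = 706
Option 1 (X := 98):
  X = 98
  D = 238 + 6·98 = 826
Change in D: 826 − 706 = 120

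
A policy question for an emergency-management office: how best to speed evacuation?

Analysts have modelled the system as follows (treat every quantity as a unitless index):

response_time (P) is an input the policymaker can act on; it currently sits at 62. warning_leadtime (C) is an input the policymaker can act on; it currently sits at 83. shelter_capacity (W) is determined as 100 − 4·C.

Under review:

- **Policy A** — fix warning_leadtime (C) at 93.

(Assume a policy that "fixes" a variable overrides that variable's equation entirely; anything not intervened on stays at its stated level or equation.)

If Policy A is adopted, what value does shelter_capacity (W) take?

Policy A (C := 93):
  C = 93
  W = 100 − 4·93 = -272

-272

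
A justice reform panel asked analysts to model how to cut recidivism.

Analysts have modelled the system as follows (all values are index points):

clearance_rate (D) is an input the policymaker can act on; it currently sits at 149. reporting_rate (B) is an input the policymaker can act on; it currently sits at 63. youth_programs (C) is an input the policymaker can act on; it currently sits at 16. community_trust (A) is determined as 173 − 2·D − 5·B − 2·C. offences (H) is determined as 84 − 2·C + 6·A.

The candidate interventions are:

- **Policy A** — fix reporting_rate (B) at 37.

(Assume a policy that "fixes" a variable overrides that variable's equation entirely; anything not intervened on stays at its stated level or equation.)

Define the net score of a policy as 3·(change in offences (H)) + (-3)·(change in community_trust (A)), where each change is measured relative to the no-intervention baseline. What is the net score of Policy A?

Baseline:
  D = 149
  B = 63
  C = 16
  A = 173 − 2·149 − 5·63 − 2·16 = -472
  H = 84 − 2·16 + 6·(-472) = -2780
Policy A (B := 37):
  D = 149
  B = 37
  C = 16
  A = 173 − 2·149 − 5·37 − 2·16 = -342
  H = 84 − 2·16 + 6·(-342) = -2000
ΔH = -2000 − (-2780) = 780; ΔA = -342 − (-472) = 130
Score = 3·780 + (-3)·130 = 1950

1950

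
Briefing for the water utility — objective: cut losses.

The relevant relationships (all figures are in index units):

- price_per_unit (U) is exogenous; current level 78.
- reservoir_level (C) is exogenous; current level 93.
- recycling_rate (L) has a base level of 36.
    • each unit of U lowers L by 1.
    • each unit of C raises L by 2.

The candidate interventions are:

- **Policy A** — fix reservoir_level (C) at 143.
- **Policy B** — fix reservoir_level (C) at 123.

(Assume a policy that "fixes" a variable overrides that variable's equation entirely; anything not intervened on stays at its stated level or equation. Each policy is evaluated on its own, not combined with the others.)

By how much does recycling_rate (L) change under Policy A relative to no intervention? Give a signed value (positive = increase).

Baseline:
  U = 78
  C = 93
  L = 36 − 78 + 2·93 = 144
Policy A (C := 143):
  U = 78
  C = 143
  L = 36 − 78 + 2·143 = 244
Change in L: 244 − 144 = 100

100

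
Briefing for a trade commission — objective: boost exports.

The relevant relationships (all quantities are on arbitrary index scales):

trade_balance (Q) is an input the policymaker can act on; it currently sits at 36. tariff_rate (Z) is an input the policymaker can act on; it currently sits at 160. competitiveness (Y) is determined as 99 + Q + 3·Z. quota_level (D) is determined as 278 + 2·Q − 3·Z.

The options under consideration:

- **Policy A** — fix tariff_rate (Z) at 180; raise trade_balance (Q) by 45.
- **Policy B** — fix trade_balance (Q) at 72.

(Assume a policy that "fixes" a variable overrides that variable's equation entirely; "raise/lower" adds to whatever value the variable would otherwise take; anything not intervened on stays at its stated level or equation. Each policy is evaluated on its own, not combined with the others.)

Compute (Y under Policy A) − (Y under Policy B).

Policy A (Z := 180, Q + 45):
  Q = 36 + 45 = 81
  Z = 180
  Y = 99 + 81 + 3·180 = 720
Policy B (Q := 72):
  Q = 72
  Z = 160
  Y = 99 + 72 + 3·160 = 651
Y: 720 − 651 = 69

69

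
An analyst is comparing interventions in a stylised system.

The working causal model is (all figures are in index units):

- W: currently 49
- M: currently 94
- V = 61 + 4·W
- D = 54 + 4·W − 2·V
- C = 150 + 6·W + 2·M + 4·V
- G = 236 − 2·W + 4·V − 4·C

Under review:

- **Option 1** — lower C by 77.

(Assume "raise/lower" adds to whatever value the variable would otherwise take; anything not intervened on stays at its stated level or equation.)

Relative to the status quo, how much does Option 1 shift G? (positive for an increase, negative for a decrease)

308

Baseline:
  W = 49
  M = 94
  V = 61 + 4·49 = 257
  C = 150 + 6·49 + 2·94 + 4·257 = 1660
  G = 236 − 2·49 + 4·257 − 4·1660 = -5474
Option 1 (C − 77):
  W = 49
  M = 94
  V = 61 + 4·49 = 257
  C = 150 + 6·49 + 2·94 + 4·257 (−77 from intervention) = 1583
  G = 236 − 2·49 + 4·257 − 4·1583 = -5166
Change in G: -5166 − (-5474) = 308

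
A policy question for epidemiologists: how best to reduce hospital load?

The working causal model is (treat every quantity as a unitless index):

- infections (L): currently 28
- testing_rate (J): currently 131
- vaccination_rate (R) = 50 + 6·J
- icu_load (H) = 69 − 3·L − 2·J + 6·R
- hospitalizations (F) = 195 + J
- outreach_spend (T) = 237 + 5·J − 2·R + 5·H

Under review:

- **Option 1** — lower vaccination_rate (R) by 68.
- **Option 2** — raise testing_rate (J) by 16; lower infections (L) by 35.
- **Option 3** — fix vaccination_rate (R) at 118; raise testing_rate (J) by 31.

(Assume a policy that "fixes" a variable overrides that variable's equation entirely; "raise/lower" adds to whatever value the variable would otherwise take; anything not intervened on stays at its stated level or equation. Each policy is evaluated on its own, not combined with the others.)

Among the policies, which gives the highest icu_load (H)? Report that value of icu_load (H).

5388

Option 1 (R − 68):
  L = 28
  J = 131
  R = 50 + 6·131 (−68 from intervention) = 768
  H = 69 − 3·28 − 2·131 + 6·768 = 4331
Option 2 (J + 16, L − 35):
  L = 28 − 35 = -7
  J = 131 + 16 = 147
  R = 50 + 6·147 = 932
  H = 69 − 3·(-7) − 2·147 + 6·932 = 5388
Option 3 (R := 118, J + 31):
  L = 28
  J = 131 + 31 = 162
  R = 118
  H = 69 − 3·28 − 2·162 + 6·118 = 369
Comparing — Option 1: H=4331, Option 2: H=5388, Option 3: H=369. Highest is 5388 (Option 2).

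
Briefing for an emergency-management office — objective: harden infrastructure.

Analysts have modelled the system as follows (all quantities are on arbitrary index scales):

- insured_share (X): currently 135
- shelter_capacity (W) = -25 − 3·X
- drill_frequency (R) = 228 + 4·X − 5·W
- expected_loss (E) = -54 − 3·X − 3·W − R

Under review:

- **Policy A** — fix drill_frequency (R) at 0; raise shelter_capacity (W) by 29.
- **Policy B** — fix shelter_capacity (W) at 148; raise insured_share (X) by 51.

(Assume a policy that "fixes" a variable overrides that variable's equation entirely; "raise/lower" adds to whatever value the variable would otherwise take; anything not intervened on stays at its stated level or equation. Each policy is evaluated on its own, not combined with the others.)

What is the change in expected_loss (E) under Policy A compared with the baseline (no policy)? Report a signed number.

Baseline:
  X = 135
  W = -25 − 3·135 = -430
  R = 228 + 4·135 − 5·(-430) = 2918
  E = -54 − 3·135 − 3·(-430) − 2918 = -2087
Policy A (R := 0, W + 29):
  X = 135
  W = -25 − 3·135 (+29 from intervention) = -401
  R = 0
  E = -54 − 3·135 − 3·(-401) − 0 = 744
Change in E: 744 − (-2087) = 2831

2831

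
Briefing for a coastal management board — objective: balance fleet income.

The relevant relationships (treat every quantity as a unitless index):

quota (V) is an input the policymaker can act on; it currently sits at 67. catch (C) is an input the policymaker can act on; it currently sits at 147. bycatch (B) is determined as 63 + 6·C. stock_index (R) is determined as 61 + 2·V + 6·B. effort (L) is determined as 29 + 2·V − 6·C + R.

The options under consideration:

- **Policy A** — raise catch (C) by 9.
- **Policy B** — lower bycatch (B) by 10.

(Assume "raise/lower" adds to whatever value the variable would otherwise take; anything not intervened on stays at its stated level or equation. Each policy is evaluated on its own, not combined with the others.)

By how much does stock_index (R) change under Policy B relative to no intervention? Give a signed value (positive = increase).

Baseline:
  V = 67
  C = 147
  B = 63 + 6·147 = 945
  R = 61 + 2·67 + 6·945 = 5865
Policy B (B − 10):
  V = 67
  C = 147
  B = 63 + 6·147 (−10 from intervention) = 935
  R = 61 + 2·67 + 6·935 = 5805
Change in R: 5805 − 5865 = -60

-60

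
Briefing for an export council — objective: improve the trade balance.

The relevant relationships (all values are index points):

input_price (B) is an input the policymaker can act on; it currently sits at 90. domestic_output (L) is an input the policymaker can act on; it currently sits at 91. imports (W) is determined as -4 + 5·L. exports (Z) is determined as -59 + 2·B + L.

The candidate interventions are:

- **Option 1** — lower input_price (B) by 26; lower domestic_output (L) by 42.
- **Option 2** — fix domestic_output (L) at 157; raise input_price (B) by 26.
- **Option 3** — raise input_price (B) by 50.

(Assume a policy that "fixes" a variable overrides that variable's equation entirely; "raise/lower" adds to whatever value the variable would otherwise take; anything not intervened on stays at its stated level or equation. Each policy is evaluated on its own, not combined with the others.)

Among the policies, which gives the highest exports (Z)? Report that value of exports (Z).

Option 1 (B − 26, L − 42):
  B = 90 − 26 = 64
  L = 91 − 42 = 49
  Z = -59 + 2·64 + 49 = 118
Option 2 (L := 157, B + 26):
  B = 90 + 26 = 116
  L = 157
  Z = -59 + 2·116 + 157 = 330
Option 3 (B + 50):
  B = 90 + 50 = 140
  L = 91
  Z = -59 + 2·140 + 91 = 312
Comparing — Option 1: Z=118, Option 2: Z=330, Option 3: Z=312. Highest is 330 (Option 2).

330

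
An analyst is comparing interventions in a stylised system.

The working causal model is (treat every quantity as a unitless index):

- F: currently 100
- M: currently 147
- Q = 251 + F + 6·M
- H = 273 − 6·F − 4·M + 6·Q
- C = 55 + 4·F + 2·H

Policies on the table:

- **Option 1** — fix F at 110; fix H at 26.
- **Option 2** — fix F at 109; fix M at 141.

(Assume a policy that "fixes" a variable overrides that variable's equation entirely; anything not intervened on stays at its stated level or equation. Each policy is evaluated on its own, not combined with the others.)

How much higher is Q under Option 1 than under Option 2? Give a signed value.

37

Option 1 (F := 110, H := 26):
  F = 110
  M = 147
  Q = 251 + 110 + 6·147 = 1243
Option 2 (F := 109, M := 141):
  F = 109
  M = 141
  Q = 251 + 109 + 6·141 = 1206
Q: 1243 − 1206 = 37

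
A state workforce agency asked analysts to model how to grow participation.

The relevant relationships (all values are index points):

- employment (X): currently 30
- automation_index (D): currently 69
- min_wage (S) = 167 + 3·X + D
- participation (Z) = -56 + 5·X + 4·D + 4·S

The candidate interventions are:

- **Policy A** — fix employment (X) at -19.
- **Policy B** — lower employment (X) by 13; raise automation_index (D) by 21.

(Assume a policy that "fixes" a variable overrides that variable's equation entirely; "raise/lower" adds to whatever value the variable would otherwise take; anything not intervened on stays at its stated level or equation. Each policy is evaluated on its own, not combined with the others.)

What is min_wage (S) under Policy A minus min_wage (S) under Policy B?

Policy A (X := -19):
  X = -19
  D = 69
  S = 167 + 3·(-19) + 69 = 179
Policy B (X − 13, D + 21):
  X = 30 − 13 = 17
  D = 69 + 21 = 90
  S = 167 + 3·17 + 90 = 308
S: 179 − 308 = -129

-129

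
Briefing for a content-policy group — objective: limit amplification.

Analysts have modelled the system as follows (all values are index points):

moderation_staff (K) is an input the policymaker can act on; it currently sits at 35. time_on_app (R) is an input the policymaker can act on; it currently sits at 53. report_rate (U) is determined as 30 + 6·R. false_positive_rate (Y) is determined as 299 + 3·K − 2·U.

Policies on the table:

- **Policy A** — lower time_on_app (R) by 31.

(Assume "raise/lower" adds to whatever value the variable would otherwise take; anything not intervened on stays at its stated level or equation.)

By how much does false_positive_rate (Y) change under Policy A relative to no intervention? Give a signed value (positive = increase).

372

Baseline:
  K = 35
  R = 53
  U = 30 + 6·53 = 348
  Y = 299 + 3·35 − 2·348 = -292
Policy A (R − 31):
  K = 35
  R = 53 − 31 = 22
  U = 30 + 6·22 = 162
  Y = 299 + 3·35 − 2·162 = 80
Change in Y: 80 − (-292) = 372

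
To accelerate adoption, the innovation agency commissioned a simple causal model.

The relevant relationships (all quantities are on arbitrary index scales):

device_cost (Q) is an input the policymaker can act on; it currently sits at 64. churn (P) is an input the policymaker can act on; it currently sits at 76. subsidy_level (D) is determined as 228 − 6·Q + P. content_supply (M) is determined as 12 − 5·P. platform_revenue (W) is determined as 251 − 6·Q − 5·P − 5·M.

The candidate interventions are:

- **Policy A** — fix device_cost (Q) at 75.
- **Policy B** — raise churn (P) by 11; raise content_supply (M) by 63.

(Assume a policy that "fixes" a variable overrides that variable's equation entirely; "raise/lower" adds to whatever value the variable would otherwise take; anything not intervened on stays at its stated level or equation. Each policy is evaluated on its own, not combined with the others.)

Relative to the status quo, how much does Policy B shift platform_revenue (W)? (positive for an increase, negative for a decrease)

Baseline:
  Q = 64
  P = 76
  M = 12 − 5·76 = -368
  W = 251 − 6·64 − 5·76 − 5·(-368) = 1327
Policy B (P + 11, M + 63):
  Q = 64
  P = 76 + 11 = 87
  M = 12 − 5·87 (+63 from intervention) = -360
  W = 251 − 6·64 − 5·87 − 5·(-360) = 1232
Change in W: 1232 − 1327 = -95

-95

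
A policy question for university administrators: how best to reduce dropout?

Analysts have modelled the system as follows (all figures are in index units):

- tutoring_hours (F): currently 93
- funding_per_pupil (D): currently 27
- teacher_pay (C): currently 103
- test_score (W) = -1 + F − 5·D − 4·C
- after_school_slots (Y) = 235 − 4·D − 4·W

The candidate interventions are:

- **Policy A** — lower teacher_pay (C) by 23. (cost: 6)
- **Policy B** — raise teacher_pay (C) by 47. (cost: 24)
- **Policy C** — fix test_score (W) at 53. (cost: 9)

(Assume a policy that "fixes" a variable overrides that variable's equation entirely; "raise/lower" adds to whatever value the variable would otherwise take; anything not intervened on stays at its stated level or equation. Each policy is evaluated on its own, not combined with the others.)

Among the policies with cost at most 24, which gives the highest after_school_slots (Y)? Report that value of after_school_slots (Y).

Policy A (C − 23):
  F = 93
  D = 27
  C = 103 − 23 = 80
  W = -1 + 93 − 5·27 − 4·80 = -363
  Y = 235 − 4·27 − 4·(-363) = 1579
Policy B (C + 47):
  F = 93
  D = 27
  C = 103 + 47 = 150
  W = -1 + 93 − 5·27 − 4·150 = -643
  Y = 235 − 4·27 − 4·(-643) = 2699
Policy C (W := 53):
  F = 93
  D = 27
  C = 103
  W = 53
  Y = 235 − 4·27 − 4·53 = -85
Comparing — Policy A: Y=1579, Policy B: Y=2699, Policy C: Y=-85. Highest is 2699 (Policy B).

2699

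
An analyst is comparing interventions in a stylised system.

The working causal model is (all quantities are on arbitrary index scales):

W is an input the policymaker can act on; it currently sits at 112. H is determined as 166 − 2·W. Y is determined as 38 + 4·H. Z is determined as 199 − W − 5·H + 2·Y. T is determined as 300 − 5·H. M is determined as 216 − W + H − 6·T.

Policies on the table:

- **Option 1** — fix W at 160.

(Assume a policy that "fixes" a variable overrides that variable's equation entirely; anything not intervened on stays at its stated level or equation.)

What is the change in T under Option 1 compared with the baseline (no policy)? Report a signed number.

Baseline:
  W = 112
  H = 166 − 2·112 = -58
  T = 300 − 5·(-58) = 590
Option 1 (W := 160):
  W = 160
  H = 166 − 2·160 = -154
  T = 300 − 5·(-154) = 1070
Change in T: 1070 − 590 = 480

480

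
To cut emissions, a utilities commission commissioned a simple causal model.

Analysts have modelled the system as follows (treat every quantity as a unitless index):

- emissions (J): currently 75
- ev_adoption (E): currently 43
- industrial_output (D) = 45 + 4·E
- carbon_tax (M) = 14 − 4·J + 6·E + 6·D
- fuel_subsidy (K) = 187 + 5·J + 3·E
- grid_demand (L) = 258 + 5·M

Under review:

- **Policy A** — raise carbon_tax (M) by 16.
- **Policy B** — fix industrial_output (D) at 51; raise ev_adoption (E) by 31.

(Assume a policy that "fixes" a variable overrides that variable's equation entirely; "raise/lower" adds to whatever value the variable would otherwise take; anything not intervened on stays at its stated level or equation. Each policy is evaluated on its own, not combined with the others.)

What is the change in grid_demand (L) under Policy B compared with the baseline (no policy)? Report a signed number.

Baseline:
  J = 75
  E = 43
  D = 45 + 4·43 = 217
  M = 14 − 4·75 + 6·43 + 6·217 = 1274
  L = 258 + 5·1274 = 6628
Policy B (D := 51, E + 31):
  J = 75
  E = 43 + 31 = 74
  D = 51
  M = 14 − 4·75 + 6·74 + 6·51 = 464
  L = 258 + 5·464 = 2578
Change in L: 2578 − 6628 = -4050

-4050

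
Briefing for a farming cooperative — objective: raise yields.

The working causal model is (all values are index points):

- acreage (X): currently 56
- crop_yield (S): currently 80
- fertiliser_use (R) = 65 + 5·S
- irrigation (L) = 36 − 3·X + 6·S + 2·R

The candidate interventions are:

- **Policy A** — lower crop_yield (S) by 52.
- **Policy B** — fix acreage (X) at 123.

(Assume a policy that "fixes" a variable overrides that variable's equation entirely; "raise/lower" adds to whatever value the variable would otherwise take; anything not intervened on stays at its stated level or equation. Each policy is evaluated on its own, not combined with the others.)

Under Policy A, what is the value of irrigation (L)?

Policy A (S − 52):
  X = 56
  S = 80 − 52 = 28
  R = 65 + 5·28 = 205
  L = 36 − 3·56 + 6·28 + 2·205 = 446

446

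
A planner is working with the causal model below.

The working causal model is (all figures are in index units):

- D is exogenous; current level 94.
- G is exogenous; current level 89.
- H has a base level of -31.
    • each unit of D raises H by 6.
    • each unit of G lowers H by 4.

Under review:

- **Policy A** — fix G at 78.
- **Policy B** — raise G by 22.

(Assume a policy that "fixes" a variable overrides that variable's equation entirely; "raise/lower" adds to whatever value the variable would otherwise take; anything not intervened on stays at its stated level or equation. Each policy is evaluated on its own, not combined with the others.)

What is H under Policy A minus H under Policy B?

132

Policy A (G := 78):
  D = 94
  G = 78
  H = -31 + 6·94 − 4·78 = 221
Policy B (G + 22):
  D = 94
  G = 89 + 22 = 111
  H = -31 + 6·94 − 4·111 = 89
H: 221 − 89 = 132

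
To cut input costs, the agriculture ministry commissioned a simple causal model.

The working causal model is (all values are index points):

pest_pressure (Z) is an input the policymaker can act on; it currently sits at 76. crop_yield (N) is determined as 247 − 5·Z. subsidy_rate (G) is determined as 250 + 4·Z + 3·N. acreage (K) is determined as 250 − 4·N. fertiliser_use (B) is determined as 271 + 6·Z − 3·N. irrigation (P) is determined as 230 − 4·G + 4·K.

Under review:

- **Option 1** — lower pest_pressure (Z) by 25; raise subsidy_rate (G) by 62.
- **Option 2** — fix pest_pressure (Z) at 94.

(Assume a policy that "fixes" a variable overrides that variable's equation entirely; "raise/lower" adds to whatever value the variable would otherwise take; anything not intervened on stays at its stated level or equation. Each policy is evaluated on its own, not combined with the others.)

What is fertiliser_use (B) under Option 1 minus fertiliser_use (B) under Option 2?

Option 1 (Z − 25, G + 62):
  Z = 76 − 25 = 51
  N = 247 − 5·51 = -8
  B = 271 + 6·51 − 3·(-8) = 601
Option 2 (Z := 94):
  Z = 94
  N = 247 − 5·94 = -223
  B = 271 + 6·94 − 3·(-223) = 1504
B: 601 − 1504 = -903

-903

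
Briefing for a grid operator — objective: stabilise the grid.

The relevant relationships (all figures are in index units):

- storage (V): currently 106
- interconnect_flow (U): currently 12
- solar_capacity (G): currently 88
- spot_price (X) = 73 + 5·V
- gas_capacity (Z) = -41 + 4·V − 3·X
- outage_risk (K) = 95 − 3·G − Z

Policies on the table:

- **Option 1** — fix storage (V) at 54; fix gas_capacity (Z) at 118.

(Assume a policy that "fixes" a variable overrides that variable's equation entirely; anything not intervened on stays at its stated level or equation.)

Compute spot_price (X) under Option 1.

343

Option 1 (V := 54, Z := 118):
  V = 54
  X = 73 + 5·54 = 343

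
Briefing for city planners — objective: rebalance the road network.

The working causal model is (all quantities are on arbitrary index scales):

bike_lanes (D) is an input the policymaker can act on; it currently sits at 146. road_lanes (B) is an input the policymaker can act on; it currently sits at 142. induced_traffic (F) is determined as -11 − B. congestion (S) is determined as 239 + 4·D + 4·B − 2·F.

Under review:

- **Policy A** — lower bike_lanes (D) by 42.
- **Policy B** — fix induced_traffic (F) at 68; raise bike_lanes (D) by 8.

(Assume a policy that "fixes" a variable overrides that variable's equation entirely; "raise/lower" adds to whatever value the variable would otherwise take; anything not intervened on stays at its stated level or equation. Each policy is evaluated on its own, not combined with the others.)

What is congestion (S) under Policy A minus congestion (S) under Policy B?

Policy A (D − 42):
  D = 146 − 42 = 104
  B = 142
  F = -11 − 142 = -153
  S = 239 + 4·104 + 4·142 − 2·(-153) = 1529
Policy B (F := 68, D + 8):
  D = 146 + 8 = 154
  B = 142
  F = 68
  S = 239 + 4·154 + 4·142 − 2·68 = 1287
S: 1529 − 1287 = 242

242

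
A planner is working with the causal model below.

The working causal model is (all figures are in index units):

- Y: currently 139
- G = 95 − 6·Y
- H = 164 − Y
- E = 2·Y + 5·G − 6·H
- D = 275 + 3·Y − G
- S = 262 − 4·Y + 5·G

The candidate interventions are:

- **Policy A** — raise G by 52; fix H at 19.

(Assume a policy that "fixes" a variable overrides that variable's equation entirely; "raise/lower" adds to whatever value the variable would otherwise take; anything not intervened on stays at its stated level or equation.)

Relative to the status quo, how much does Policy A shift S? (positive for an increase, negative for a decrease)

260

Baseline:
  Y = 139
  G = 95 − 6·139 = -739
  S = 262 − 4·139 + 5·(-739) = -3989
Policy A (G + 52, H := 19):
  Y = 139
  G = 95 − 6·139 (+52 from intervention) = -687
  S = 262 − 4·139 + 5·(-687) = -3729
Change in S: -3729 − (-3989) = 260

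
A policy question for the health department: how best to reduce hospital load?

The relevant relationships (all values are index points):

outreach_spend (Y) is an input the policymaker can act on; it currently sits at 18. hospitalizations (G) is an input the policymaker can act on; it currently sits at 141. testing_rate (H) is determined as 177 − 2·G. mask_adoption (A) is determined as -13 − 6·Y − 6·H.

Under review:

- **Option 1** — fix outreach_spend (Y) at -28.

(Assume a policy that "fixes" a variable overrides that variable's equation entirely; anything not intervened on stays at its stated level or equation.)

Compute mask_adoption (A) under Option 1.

785

Option 1 (Y := -28):
  Y = -28
  G = 141
  H = 177 − 2·141 = -105
  A = -13 − 6·(-28) − 6·(-105) = 785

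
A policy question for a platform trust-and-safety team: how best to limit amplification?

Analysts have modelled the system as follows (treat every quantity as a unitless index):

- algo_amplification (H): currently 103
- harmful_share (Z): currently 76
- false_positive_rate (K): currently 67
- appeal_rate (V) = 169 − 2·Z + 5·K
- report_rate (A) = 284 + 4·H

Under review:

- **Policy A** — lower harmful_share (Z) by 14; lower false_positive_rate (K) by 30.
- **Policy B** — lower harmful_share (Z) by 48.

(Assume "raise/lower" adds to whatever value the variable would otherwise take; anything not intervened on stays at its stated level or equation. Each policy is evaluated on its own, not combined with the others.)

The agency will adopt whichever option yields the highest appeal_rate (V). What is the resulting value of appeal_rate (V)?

Policy A (Z − 14, K − 30):
  Z = 76 − 14 = 62
  K = 67 − 30 = 37
  V = 169 − 2·62 + 5·37 = 230
Policy B (Z − 48):
  Z = 76 − 48 = 28
  K = 67
  V = 169 − 2·28 + 5·67 = 448
Comparing — Policy A: V=230, Policy B: V=448. Highest is 448 (Policy B).

448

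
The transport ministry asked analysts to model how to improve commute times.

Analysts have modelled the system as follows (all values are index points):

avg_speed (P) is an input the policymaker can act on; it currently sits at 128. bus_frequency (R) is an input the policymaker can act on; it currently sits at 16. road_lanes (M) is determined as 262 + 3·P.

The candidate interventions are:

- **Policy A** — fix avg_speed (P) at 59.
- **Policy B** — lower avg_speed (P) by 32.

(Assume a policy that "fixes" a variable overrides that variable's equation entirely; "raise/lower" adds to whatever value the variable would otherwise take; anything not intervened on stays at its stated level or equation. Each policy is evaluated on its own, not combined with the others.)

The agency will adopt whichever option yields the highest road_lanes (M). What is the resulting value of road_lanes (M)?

550

Policy A (P := 59):
  P = 59
  M = 262 + 3·59 = 439
Policy B (P − 32):
  P = 128 − 32 = 96
  M = 262 + 3·96 = 550
Comparing — Policy A: M=439, Policy B: M=550. Highest is 550 (Policy B).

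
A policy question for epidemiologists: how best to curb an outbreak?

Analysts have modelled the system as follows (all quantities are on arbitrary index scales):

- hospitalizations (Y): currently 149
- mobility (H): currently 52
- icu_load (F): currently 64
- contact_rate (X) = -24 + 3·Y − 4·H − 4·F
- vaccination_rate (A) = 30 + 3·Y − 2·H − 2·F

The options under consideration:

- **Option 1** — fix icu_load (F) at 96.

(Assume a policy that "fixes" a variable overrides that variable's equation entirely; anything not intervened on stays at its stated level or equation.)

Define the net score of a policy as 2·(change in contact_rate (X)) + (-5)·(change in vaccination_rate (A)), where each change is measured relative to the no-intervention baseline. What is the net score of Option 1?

Baseline:
  Y = 149
  H = 52
  F = 64
  X = -24 + 3·149 − 4·52 − 4·64 = -41
  A = 30 + 3·149 − 2·52 − 2·64 = 245
Option 1 (F := 96):
  Y = 149
  H = 52
  F = 96
  X = -24 + 3·149 − 4·52 − 4·96 = -169
  A = 30 + 3·149 − 2·52 − 2·96 = 181
ΔX = -169 − (-41) = -128; ΔA = 181 − 245 = -64
Score = 2·(-128) + (-5)·(-64) = 64

64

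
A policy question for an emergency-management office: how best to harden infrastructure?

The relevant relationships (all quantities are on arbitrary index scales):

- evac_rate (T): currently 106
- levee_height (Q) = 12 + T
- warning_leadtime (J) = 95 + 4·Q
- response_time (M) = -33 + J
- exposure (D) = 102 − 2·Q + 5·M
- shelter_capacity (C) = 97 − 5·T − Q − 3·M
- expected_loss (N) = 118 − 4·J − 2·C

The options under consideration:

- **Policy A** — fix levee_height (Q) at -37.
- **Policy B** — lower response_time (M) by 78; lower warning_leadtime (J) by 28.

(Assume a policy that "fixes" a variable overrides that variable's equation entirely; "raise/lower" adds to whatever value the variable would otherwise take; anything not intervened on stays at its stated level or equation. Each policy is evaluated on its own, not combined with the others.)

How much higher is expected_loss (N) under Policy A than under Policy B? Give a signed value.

Policy A (Q := -37):
  T = 106
  Q = -37
  J = 95 + 4·(-37) = -53
  M = -33 + (-53) = -86
  C = 97 − 5·106 − (-37) − 3·(-86) = -138
  N = 118 − 4·(-53) − 2·(-138) = 606
Policy B (M − 78, J − 28):
  T = 106
  Q = 12 + 106 = 118
  J = 95 + 4·118 (−28 from intervention) = 539
  M = -33 + 539 (−78 from intervention) = 428
  C = 97 − 5·106 − 118 − 3·428 = -1835
  N = 118 − 4·539 − 2·(-1835) = 1632
N: 606 − 1632 = -1026

-1026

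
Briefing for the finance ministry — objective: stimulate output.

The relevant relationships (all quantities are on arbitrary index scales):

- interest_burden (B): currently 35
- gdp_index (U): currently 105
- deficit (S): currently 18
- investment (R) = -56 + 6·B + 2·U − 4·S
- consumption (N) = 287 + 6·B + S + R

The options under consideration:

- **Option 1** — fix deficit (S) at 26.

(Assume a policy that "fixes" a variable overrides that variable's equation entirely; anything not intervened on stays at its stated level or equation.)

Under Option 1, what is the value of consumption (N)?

Option 1 (S := 26):
  B = 35
  U = 105
  S = 26
  R = -56 + 6·35 + 2·105 − 4·26 = 260
  N = 287 + 6·35 + 26 + 260 = 783

783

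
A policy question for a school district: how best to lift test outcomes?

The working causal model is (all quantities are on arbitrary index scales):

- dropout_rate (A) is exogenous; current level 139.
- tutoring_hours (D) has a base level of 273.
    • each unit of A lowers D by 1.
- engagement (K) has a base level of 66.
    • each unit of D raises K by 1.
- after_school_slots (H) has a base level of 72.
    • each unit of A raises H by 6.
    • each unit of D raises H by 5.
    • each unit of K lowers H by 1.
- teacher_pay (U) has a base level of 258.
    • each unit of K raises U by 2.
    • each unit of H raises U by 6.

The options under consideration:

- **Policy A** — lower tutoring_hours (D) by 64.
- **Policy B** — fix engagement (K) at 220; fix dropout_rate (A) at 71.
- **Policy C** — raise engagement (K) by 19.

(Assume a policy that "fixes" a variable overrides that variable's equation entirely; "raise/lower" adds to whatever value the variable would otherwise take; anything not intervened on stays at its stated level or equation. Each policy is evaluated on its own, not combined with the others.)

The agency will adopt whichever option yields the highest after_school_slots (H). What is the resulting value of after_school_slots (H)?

1357

Policy A (D − 64):
  A = 139
  D = 273 − 139 (−64 from intervention) = 70
  K = 66 + 70 = 136
  H = 72 + 6·139 + 5·70 − 136 = 1120
Policy B (K := 220, A := 71):
  A = 71
  D = 273 − 71 = 202
  K = 220
  H = 72 + 6·71 + 5·202 − 220 = 1288
Policy C (K + 19):
  A = 139
  D = 273 − 139 = 134
  K = 66 + 134 (+19 from intervention) = 219
  H = 72 + 6·139 + 5·134 − 219 = 1357
Comparing — Policy A: H=1120, Policy B: H=1288, Policy C: H=1357. Highest is 1357 (Policy C).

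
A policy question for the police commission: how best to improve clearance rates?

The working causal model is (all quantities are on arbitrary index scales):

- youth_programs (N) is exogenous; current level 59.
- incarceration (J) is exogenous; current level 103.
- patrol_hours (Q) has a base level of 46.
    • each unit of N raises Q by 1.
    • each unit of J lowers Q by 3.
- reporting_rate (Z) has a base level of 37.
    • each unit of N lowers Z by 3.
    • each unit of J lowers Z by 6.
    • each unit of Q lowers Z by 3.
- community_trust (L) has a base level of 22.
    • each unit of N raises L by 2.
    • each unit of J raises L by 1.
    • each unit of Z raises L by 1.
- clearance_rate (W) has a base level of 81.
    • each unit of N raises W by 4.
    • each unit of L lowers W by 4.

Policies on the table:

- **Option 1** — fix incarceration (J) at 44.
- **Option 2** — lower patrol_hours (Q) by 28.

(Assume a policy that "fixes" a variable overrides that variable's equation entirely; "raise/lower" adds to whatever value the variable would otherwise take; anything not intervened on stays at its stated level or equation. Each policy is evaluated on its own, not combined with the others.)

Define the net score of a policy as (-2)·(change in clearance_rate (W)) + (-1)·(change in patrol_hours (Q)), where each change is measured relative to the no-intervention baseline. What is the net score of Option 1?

-2065

Baseline:
  N = 59
  J = 103
  Q = 46 + 59 − 3·103 = -204
  Z = 37 − 3·59 − 6·103 − 3·(-204) = -146
  L = 22 + 2·59 + 103 + (-146) = 97
  W = 81 + 4·59 − 4·97 = -71
Option 1 (J := 44):
  N = 59
  J = 44
  Q = 46 + 59 − 3·44 = -27
  Z = 37 − 3·59 − 6·44 − 3·(-27) = -323
  L = 22 + 2·59 + 44 + (-323) = -139
  W = 81 + 4·59 − 4·(-139) = 873
ΔW = 873 − (-71) = 944; ΔQ = -27 − (-204) = 177
Score = (-2)·944 + (-1)·177 = -2065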